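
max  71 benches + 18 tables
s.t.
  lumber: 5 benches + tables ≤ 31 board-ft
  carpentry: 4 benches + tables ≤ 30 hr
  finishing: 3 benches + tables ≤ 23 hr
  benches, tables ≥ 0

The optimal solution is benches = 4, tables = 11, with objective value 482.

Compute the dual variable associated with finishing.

9.5

Check each constraint at x*: lumber 31/31 (tight); carpentry 27/30 (slack 3); finishing 23/23 (tight).
Slack constraints have shadow price 0 (complementary slackness).
Dual feasibility on the basic columns requires 5·y_lumber + 3·y_finishing = 71, 1·y_lumber + 1·y_finishing = 18.
→ y_lumber = 8.5 and y_finishing = 9.5.
Shadow price of finishing = 9.5.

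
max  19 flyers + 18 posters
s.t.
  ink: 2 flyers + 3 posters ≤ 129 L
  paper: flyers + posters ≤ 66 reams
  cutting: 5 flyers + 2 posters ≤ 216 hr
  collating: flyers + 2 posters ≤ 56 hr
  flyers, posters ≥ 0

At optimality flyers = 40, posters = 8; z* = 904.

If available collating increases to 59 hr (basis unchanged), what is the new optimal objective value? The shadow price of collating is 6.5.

Δb = 3, so new z* = 904 + (6.5)·(3) = 904 + 19.5 = 923.5.

923.5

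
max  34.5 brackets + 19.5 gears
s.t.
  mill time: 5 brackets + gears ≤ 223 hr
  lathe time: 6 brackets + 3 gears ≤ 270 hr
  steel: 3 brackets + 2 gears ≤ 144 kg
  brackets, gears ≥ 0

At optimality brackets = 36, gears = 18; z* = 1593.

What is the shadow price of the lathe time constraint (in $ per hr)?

3.5

At the optimum: mill time uses 198 of 223 (slack = 25); lathe time uses 270 of 270 (binding); steel uses 144 of 144 (binding).
By complementary slackness, y = 0 for the non-binding constraint.
Dual feasibility on the basic columns requires 6·y_lathe time + 3·y_steel = 34.5, 3·y_lathe time + 2·y_steel = 19.5.
Solving: y_lathe time = 3.5, y_steel = 4.5.
Shadow price of lathe time = 3.5.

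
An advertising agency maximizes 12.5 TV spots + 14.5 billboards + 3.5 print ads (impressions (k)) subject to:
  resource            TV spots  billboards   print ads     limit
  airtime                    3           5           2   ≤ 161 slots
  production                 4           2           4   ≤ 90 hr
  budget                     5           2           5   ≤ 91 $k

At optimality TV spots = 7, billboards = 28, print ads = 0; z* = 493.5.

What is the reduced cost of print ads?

-6.5

At the optimum: airtime uses 161 of 161 (binding); production uses 84 of 90 (slack = 6); budget uses 91 of 91 (binding).
By complementary slackness, y = 0 for the non-binding constraint.
Dual feasibility on the basic columns requires 3·y_airtime + 5·y_budget = 12.5, 5·y_airtime + 2·y_budget = 14.5.
→ y_airtime = 2.5 and y_budget = 1.
Reduced cost of print ads: c₃ − yᵀa₃ = 3.5 − (2.5·2 + 1·5) = 3.5 − 10 = -6.5.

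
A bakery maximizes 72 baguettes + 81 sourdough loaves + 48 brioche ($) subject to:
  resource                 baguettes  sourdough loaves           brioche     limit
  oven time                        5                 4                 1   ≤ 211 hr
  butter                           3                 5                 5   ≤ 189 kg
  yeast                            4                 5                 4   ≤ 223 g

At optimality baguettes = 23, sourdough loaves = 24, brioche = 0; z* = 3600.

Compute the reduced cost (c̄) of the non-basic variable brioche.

Check each constraint at x*: oven time 211/211 (tight); butter 189/189 (tight); yeast 212/223 (slack 11).
By complementary slackness, y = 0 for the non-binding constraint.
From A_Bᵀ y = c: 5·y_oven time + 3·y_butter = 72; 4·y_oven time + 5·y_butter = 81.
→ y_oven time = 9 and y_butter = 9.
Reduced cost of brioche: c₃ − yᵀa₃ = 48 − (9·1 + 9·5) = 48 − 54 = -6.

-6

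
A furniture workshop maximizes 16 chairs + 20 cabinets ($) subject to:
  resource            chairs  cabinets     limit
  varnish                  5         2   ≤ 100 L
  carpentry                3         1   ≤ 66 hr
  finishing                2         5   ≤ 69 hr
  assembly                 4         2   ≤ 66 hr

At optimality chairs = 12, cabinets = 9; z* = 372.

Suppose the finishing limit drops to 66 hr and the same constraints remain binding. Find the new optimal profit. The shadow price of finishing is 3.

Δb = -3, so new z* = 372 + (3)·(-3) = 372 − 9 = 363.

363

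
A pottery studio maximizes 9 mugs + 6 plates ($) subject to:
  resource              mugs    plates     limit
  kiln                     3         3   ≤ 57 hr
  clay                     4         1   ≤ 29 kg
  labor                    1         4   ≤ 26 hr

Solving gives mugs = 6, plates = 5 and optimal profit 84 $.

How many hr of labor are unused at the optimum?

0

labor used = 1·6 + 4·5 = 26; slack = 26 − 26 = 0.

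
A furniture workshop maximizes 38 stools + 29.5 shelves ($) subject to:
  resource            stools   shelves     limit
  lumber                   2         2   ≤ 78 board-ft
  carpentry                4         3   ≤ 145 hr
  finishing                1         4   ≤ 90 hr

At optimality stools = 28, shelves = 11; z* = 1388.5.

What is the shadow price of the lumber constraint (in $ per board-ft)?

At the optimum: lumber uses 78 of 78 (binding); carpentry uses 145 of 145 (binding); finishing uses 72 of 90 (slack = 18).
Since finishing is not tight, its dual is 0.
Dual feasibility on the basic columns requires 2·y_lumber + 4·y_carpentry = 38, 2·y_lumber + 3·y_carpentry = 29.5.
Solving: y_lumber = 2, y_carpentry = 8.5.
Shadow price of lumber = 2.

2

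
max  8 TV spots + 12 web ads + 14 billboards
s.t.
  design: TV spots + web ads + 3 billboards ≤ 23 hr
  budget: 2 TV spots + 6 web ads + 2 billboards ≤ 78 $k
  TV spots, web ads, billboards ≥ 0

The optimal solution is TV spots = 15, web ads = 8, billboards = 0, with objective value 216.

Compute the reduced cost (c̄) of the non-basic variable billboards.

-6

Both design and budget are binding at x*.
From A_Bᵀ y = c: 1·y_design + 2·y_budget = 8; 1·y_design + 6·y_budget = 12.
Solving: y_design = 6, y_budget = 1.
Reduced cost of billboards: c₃ − yᵀa₃ = 14 − (6·3 + 1·2) = 14 − 20 = -6.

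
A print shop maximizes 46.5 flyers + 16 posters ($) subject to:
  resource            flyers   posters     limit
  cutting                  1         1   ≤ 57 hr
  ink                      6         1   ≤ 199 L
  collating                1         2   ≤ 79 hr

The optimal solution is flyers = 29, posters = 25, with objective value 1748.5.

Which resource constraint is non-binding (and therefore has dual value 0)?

cutting: 54/57 (slack 3)
ink: 199/199 (binding)
collating: 79/79 (binding)
By complementary slackness, a constraint with positive slack has shadow price 0 → cutting.

cutting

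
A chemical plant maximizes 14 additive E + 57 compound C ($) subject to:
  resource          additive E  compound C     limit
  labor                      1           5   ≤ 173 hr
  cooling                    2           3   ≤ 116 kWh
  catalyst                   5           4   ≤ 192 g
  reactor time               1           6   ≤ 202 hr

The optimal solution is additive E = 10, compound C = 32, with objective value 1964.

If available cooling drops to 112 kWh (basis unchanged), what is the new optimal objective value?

Check each constraint at x*: labor 170/173 (slack 3); cooling 116/116 (tight); catalyst 178/192 (slack 14); reactor time 202/202 (tight).
Slack constraints have shadow price 0 (complementary slackness).
The binding rows give the dual system: 2·y_cooling + 1·y_reactor time = 14 and 3·y_cooling + 6·y_reactor time = 57.
This yields shadow prices y_cooling = 3, y_reactor time = 8.
Δz = y_cooling·Δb = 3 × (-4) = -12, so new z* = 1964 − 12 = 1952.

1952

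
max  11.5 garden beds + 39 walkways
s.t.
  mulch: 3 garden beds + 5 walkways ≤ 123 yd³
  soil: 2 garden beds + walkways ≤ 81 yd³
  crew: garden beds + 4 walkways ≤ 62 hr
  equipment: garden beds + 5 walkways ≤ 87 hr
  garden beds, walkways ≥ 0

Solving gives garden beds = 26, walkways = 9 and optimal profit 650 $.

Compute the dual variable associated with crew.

At the optimum: mulch uses 123 of 123 (binding); soil uses 61 of 81 (slack = 20); crew uses 62 of 62 (binding); equipment uses 71 of 87 (slack = 16).
By complementary slackness, y = 0 for the non-binding constraints.
The binding rows give the dual system: 3·y_mulch + 1·y_crew = 11.5 and 5·y_mulch + 4·y_crew = 39.
Solving: y_mulch = 1, y_crew = 8.5.
Shadow price of crew = 8.5.

8.5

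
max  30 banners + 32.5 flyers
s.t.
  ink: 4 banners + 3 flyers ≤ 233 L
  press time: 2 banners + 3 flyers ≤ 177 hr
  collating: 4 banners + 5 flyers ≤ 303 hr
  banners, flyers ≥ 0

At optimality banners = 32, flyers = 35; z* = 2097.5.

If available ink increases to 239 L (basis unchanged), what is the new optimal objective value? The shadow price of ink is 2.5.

2112.5

Δb = 6, so new z* = 2097.5 + (2.5)·(6) = 2097.5 + 15 = 2112.5.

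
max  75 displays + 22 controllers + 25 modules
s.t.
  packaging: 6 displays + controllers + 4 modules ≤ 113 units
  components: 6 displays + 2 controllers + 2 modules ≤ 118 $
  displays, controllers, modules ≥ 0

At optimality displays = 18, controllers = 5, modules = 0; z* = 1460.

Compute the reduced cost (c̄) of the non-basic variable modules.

-6

Both packaging and components are binding at x*.
From A_Bᵀ y = c: 6·y_packaging + 6·y_components = 75; 1·y_packaging + 2·y_components = 22.
Solving: y_packaging = 3, y_components = 9.5.
Reduced cost of modules: c₃ − yᵀa₃ = 25 − (3·4 + 9.5·2) = 25 − 31 = -6.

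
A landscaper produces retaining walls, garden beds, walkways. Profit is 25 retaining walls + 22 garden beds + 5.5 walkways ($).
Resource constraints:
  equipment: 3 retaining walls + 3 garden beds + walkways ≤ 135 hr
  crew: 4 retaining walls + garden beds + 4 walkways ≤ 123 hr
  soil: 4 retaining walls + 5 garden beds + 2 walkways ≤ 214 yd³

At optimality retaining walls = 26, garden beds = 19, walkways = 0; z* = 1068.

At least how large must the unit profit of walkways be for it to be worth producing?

11

Binding: equipment and crew. Non-binding: soil (15 unused).
By complementary slackness, y = 0 for the non-binding constraint.
Dual feasibility on the basic columns requires 3·y_equipment + 4·y_crew = 25, 3·y_equipment + 1·y_crew = 22.
→ y_equipment = 7 and y_crew = 1.
walkways enters the basis when its profit ≥ yᵀa₃ = 7·1 + 1·4 = 11.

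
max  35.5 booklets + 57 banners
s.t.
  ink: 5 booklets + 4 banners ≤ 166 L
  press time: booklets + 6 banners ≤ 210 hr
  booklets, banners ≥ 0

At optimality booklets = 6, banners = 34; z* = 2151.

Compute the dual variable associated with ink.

6

Check each constraint at x*: ink 166/166 (tight); press time 210/210 (tight).
The binding rows give the dual system: 5·y_ink + 1·y_press time = 35.5 and 4·y_ink + 6·y_press time = 57.
Solving: y_ink = 6, y_press time = 5.5.
Shadow price of ink = 6.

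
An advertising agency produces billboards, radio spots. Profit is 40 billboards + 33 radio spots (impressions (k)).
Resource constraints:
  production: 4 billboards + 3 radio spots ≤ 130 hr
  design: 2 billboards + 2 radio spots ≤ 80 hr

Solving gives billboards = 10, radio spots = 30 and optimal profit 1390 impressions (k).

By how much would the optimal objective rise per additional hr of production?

At the optimum: production uses 130 of 130 (binding); design uses 80 of 80 (binding).
The binding rows give the dual system: 4·y_production + 2·y_design = 40 and 3·y_production + 2·y_design = 33.
Solving: y_production = 7, y_design = 6.
Shadow price of production = 7.

7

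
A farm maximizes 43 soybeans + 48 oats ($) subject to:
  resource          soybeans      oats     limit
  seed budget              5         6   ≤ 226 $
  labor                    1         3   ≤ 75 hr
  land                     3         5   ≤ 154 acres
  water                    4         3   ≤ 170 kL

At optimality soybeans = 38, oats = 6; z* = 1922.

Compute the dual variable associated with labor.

Binding: seed budget and water. Non-binding: labor (19 unused), land (10 unused).
Slack constraints have shadow price 0 (complementary slackness).
The binding rows give the dual system: 5·y_seed budget + 4·y_water = 43 and 6·y_seed budget + 3·y_water = 48.
This yields shadow prices y_seed budget = 7, y_water = 2.
Shadow price of labor = 0.

0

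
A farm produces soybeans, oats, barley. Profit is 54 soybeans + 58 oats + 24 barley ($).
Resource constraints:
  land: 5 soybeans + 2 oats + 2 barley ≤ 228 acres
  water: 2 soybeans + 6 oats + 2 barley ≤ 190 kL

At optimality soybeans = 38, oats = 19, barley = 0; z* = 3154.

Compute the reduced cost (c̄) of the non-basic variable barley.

-6

Both land and water are binding at x*.
The binding rows give the dual system: 5·y_land + 2·y_water = 54 and 2·y_land + 6·y_water = 58.
This yields shadow prices y_land = 8, y_water = 7.
Reduced cost of barley: c₃ − yᵀa₃ = 24 − (8·2 + 7·2) = 24 − 30 = -6.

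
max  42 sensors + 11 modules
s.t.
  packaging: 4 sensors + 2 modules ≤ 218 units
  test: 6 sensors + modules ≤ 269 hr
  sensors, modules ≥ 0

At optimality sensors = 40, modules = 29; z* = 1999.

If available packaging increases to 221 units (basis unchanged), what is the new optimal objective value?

Both packaging and test are binding at x*.
Dual feasibility on the basic columns requires 4·y_packaging + 6·y_test = 42, 2·y_packaging + 1·y_test = 11.
→ y_packaging = 3 and y_test = 5.
Δz = y_packaging·Δb = 3 × (3) = 9, so new z* = 1999 + 9 = 2008.

2008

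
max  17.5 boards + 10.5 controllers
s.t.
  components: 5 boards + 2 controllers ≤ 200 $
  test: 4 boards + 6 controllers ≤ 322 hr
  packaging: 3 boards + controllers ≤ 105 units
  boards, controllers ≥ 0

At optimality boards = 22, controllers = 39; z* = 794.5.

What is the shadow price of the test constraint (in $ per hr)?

1

Binding: test and packaging. Non-binding: components (12 unused).
Slack constraints have shadow price 0 (complementary slackness).
The binding rows give the dual system: 4·y_test + 3·y_packaging = 17.5 and 6·y_test + 1·y_packaging = 10.5.
→ y_test = 1 and y_packaging = 4.5.
Shadow price of test = 1.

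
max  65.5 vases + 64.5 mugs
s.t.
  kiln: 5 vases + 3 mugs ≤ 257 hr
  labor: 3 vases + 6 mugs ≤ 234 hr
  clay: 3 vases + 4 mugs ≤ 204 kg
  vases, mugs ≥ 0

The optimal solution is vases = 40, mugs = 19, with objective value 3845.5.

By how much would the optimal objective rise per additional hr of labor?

Check each constraint at x*: kiln 257/257 (tight); labor 234/234 (tight); clay 196/204 (slack 8).
Slack constraints have shadow price 0 (complementary slackness).
From A_Bᵀ y = c: 5·y_kiln + 3·y_labor = 65.5; 3·y_kiln + 6·y_labor = 64.5.
This yields shadow prices y_kiln = 9.5, y_labor = 6.
Shadow price of labor = 6.

6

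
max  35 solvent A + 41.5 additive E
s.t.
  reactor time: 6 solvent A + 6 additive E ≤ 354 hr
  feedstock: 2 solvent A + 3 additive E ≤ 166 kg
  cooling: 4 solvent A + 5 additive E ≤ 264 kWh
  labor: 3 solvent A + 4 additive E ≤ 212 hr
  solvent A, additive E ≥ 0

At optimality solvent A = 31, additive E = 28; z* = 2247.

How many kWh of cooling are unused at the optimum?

cooling used = 4·31 + 5·28 = 264; slack = 264 − 264 = 0.

0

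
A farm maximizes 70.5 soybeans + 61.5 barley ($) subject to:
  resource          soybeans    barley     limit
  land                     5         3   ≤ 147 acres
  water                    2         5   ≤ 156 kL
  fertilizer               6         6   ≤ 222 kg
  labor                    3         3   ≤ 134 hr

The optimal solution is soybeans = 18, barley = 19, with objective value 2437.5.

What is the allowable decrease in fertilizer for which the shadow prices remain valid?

Binding constraints: land, fertilizer. The basis is B = [[5,3],[6,6]] with det 12.
Per unit decrease in fertilizer, x* moves by d = (0.25, -0.4167).
The basis stays optimal until barley reaches 0; allowable decrease = 45.6 kg.

45.6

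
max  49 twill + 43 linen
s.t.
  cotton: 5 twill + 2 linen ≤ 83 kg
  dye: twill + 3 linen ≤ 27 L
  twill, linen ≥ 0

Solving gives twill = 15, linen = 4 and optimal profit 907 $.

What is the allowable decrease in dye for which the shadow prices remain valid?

Binding constraints: cotton, dye. The basis is B = [[5,2],[1,3]] with det 13.
Per unit decrease in dye, x* moves by d = (0.1538, -0.3846).
The basis stays optimal until linen reaches 0; allowable decrease = 10.4 L.

10.4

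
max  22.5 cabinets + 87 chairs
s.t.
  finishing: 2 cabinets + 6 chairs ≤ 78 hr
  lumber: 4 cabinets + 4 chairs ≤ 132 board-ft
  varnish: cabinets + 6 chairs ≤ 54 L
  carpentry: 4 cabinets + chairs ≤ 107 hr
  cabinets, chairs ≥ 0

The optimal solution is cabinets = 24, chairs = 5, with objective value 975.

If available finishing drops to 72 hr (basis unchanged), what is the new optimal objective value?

927

Binding: finishing and varnish. Non-binding: lumber (16 unused), carpentry (6 unused).
Since lumber, carpentry are not tight, their duals are 0.
Dual feasibility on the basic columns requires 2·y_finishing + 1·y_varnish = 22.5, 6·y_finishing + 6·y_varnish = 87.
→ y_finishing = 8 and y_varnish = 6.5.
Δz = y_finishing·Δb = 8 × (-6) = -48, so new z* = 975 − 48 = 927.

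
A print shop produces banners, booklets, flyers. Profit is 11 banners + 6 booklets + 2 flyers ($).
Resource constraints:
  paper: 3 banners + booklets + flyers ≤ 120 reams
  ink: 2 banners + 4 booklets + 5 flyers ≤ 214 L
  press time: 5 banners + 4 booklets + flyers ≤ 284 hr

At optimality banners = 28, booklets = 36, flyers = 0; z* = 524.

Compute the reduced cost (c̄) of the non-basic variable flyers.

Binding: paper and press time. Non-binding: ink (14 unused).
By complementary slackness, y = 0 for the non-binding constraint.
The binding rows give the dual system: 3·y_paper + 5·y_press time = 11 and 1·y_paper + 4·y_press time = 6.
→ y_paper = 2 and y_press time = 1.
Reduced cost of flyers: c₃ − yᵀa₃ = 2 − (2·1 + 1·1) = 2 − 3 = -1.

-1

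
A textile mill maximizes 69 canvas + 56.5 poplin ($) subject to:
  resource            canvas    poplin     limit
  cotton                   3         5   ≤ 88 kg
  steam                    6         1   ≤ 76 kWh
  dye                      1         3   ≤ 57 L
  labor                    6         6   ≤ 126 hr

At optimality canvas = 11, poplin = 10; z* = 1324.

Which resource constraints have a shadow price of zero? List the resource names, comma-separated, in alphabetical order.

cotton, dye

cotton: 83/88 (slack 5)
steam: 76/76 (binding)
dye: 41/57 (slack 16)
labor: 126/126 (binding)
By complementary slackness, a constraint with positive slack has shadow price 0 → cotton, dye.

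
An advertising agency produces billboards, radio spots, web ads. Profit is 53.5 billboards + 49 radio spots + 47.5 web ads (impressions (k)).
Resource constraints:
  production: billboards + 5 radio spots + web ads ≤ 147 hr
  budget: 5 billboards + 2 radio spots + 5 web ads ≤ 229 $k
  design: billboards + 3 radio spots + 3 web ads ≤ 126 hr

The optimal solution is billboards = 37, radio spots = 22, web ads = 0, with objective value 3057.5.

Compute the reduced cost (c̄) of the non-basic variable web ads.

At the optimum: production uses 147 of 147 (binding); budget uses 229 of 229 (binding); design uses 103 of 126 (slack = 23).
By complementary slackness, y = 0 for the non-binding constraint.
The binding rows give the dual system: 1·y_production + 5·y_budget = 53.5 and 5·y_production + 2·y_budget = 49.
Solving: y_production = 6, y_budget = 9.5.
Reduced cost of web ads: c₃ − yᵀa₃ = 47.5 − (6·1 + 9.5·5) = 47.5 − 53.5 = -6.

-6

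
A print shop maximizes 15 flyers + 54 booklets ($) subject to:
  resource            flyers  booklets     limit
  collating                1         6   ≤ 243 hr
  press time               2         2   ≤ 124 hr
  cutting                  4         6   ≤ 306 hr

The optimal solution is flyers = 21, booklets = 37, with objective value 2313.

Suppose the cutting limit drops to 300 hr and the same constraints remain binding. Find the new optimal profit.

Binding: collating and cutting. Non-binding: press time (8 unused).
Since press time is not tight, its dual is 0.
Dual feasibility on the basic columns requires 1·y_collating + 4·y_cutting = 15, 6·y_collating + 6·y_cutting = 54.
→ y_collating = 7 and y_cutting = 2.
Δz = y_cutting·Δb = 2 × (-6) = -12, so new z* = 2313 − 12 = 2301.

2301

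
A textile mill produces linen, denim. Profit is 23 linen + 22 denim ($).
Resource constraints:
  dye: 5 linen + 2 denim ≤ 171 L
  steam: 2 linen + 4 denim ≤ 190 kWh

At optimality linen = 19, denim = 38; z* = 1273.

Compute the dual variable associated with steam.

4

Check each constraint at x*: dye 171/171 (tight); steam 190/190 (tight).
The binding rows give the dual system: 5·y_dye + 2·y_steam = 23 and 2·y_dye + 4·y_steam = 22.
This yields shadow prices y_dye = 3, y_steam = 4.
Shadow price of steam = 4.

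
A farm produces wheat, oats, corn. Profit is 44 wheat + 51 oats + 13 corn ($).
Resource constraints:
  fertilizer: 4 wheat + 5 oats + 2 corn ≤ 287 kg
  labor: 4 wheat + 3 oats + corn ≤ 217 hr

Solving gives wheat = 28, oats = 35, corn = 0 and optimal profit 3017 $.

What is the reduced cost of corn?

-7

Check each constraint at x*: fertilizer 287/287 (tight); labor 217/217 (tight).
From A_Bᵀ y = c: 4·y_fertilizer + 4·y_labor = 44; 5·y_fertilizer + 3·y_labor = 51.
Solving: y_fertilizer = 9, y_labor = 2.
Reduced cost of corn: c₃ − yᵀa₃ = 13 − (9·2 + 2·1) = 13 − 20 = -7.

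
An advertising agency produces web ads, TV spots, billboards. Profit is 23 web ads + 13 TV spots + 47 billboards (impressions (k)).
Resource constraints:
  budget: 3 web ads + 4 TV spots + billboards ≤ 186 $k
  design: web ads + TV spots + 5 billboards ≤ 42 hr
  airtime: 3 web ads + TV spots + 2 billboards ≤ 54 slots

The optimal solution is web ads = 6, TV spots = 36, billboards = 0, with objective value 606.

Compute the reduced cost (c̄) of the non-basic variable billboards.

At the optimum: budget uses 162 of 186 (slack = 24); design uses 42 of 42 (binding); airtime uses 54 of 54 (binding).
Slack constraints have shadow price 0 (complementary slackness).
Dual feasibility on the basic columns requires 1·y_design + 3·y_airtime = 23, 1·y_design + 1·y_airtime = 13.
Solving: y_design = 8, y_airtime = 5.
Reduced cost of billboards: c₃ − yᵀa₃ = 47 − (8·5 + 5·2) = 47 − 50 = -3.

-3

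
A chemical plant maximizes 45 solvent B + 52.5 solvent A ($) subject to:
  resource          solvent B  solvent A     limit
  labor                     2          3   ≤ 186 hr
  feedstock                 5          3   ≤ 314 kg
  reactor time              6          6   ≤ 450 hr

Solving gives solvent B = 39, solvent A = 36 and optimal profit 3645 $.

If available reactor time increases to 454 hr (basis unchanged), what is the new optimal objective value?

Binding: labor and reactor time. Non-binding: feedstock (11 unused).
Since feedstock is not tight, its dual is 0.
Dual feasibility on the basic columns requires 2·y_labor + 6·y_reactor time = 45, 3·y_labor + 6·y_reactor time = 52.5.
→ y_labor = 7.5 and y_reactor time = 5.
Δz = y_reactor time·Δb = 5 × (4) = 20, so new z* = 3645 + 20 = 3665.

3665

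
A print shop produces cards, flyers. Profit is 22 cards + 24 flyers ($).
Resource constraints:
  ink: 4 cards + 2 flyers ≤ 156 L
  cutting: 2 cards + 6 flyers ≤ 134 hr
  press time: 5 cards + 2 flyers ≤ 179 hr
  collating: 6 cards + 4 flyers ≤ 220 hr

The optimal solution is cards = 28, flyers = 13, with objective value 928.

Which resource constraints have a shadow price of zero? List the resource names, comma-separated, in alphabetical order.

ink: 138/156 (slack 18)
cutting: 134/134 (binding)
press time: 166/179 (slack 13)
collating: 220/220 (binding)
By complementary slackness, a constraint with positive slack has shadow price 0 → ink, press time.

ink, press time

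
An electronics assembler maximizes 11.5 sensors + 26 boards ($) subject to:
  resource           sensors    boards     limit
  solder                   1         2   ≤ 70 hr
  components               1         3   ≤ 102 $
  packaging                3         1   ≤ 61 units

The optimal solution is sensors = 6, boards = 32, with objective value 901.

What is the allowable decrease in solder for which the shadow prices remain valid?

2

Binding constraints: solder, components. The basis is B = [[1,2],[1,3]] with det 1.
Per unit decrease in solder, x* moves by d = (-3, 1).
The basis stays optimal until sensors reaches 0; allowable decrease = 2 hr.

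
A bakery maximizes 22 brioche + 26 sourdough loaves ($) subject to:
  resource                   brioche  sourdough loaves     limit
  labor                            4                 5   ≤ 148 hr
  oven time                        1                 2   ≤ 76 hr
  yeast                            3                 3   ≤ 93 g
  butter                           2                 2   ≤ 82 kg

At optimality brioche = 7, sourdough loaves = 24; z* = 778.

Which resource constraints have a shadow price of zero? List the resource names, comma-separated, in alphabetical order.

labor: 148/148 (binding)
oven time: 55/76 (slack 21)
yeast: 93/93 (binding)
butter: 62/82 (slack 20)
By complementary slackness, a constraint with positive slack has shadow price 0 → butter, oven time.

butter, oven time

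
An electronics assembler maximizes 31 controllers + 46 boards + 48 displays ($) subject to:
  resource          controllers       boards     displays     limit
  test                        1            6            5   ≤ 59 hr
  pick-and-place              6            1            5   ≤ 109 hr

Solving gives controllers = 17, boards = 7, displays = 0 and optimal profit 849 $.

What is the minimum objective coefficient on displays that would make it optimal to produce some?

55

Check each constraint at x*: test 59/59 (tight); pick-and-place 109/109 (tight).
The binding rows give the dual system: 1·y_test + 6·y_pick-and-place = 31 and 6·y_test + 1·y_pick-and-place = 46.
Solving: y_test = 7, y_pick-and-place = 4.
displays enters the basis when its profit ≥ yᵀa₃ = 7·5 + 4·5 = 55.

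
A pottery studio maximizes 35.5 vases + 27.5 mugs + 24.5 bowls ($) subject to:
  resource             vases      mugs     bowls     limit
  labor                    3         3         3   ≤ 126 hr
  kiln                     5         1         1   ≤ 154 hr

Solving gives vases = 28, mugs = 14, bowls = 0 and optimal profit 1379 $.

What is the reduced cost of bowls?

-3

Both labor and kiln are binding at x*.
The binding rows give the dual system: 3·y_labor + 5·y_kiln = 35.5 and 3·y_labor + 1·y_kiln = 27.5.
This yields shadow prices y_labor = 8.5, y_kiln = 2.
Reduced cost of bowls: c₃ − yᵀa₃ = 24.5 − (8.5·3 + 2·1) = 24.5 − 27.5 = -3.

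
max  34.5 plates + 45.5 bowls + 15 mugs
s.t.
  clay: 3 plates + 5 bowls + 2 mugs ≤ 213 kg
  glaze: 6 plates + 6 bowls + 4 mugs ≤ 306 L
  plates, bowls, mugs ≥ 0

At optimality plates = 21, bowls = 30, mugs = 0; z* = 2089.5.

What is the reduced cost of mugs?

-8

Check each constraint at x*: clay 213/213 (tight); glaze 306/306 (tight).
From A_Bᵀ y = c: 3·y_clay + 6·y_glaze = 34.5; 5·y_clay + 6·y_glaze = 45.5.
→ y_clay = 5.5 and y_glaze = 3.
Reduced cost of mugs: c₃ − yᵀa₃ = 15 − (5.5·2 + 3·4) = 15 − 23 = -8.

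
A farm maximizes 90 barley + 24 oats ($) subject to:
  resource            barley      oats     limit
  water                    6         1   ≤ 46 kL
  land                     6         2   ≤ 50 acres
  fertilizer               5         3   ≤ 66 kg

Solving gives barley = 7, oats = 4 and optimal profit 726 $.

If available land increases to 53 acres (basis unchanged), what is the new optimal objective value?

753

Binding: water and land. Non-binding: fertilizer (19 unused).
Slack constraints have shadow price 0 (complementary slackness).
Dual feasibility on the basic columns requires 6·y_water + 6·y_land = 90, 1·y_water + 2·y_land = 24.
This yields shadow prices y_water = 6, y_land = 9.
Δz = y_land·Δb = 9 × (3) = 27, so new z* = 726 + 27 = 753.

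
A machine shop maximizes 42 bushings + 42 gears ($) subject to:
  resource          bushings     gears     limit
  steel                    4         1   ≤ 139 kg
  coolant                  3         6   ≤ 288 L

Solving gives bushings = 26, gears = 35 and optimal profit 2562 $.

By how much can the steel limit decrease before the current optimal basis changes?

91

Binding constraints: steel, coolant. The basis is B = [[4,1],[3,6]] with det 21.
Per unit decrease in steel, x* moves by d = (-0.2857, 0.1429).
The basis stays optimal until bushings reaches 0; allowable decrease = 91 kg.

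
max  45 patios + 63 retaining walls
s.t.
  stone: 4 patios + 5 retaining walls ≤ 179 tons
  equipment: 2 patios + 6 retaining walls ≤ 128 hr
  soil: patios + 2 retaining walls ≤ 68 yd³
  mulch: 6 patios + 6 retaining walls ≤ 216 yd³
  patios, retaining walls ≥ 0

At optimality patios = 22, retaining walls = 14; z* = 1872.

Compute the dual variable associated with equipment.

4.5

Binding: equipment and mulch. Non-binding: stone (21 unused), soil (18 unused).
By complementary slackness, y = 0 for the non-binding constraints.
Dual feasibility on the basic columns requires 2·y_equipment + 6·y_mulch = 45, 6·y_equipment + 6·y_mulch = 63.
This yields shadow prices y_equipment = 4.5, y_mulch = 6.
Shadow price of equipment = 4.5.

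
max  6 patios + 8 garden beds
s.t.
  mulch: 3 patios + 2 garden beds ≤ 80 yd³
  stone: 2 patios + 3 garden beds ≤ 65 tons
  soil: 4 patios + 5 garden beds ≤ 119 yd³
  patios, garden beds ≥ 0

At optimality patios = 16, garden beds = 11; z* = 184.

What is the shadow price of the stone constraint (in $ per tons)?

Binding: stone and soil. Non-binding: mulch (10 unused).
Slack constraints have shadow price 0 (complementary slackness).
The binding rows give the dual system: 2·y_stone + 4·y_soil = 6 and 3·y_stone + 5·y_soil = 8.
Solving: y_stone = 1, y_soil = 1.
Shadow price of stone = 1.

1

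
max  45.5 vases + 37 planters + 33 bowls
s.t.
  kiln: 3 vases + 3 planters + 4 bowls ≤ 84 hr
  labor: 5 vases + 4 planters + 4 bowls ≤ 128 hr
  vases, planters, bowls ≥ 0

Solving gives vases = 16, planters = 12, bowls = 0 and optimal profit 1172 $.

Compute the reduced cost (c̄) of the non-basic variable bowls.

Check each constraint at x*: kiln 84/84 (tight); labor 128/128 (tight).
The binding rows give the dual system: 3·y_kiln + 5·y_labor = 45.5 and 3·y_kiln + 4·y_labor = 37.
→ y_kiln = 1 and y_labor = 8.5.
Reduced cost of bowls: c₃ − yᵀa₃ = 33 − (1·4 + 8.5·4) = 33 − 38 = -5.

-5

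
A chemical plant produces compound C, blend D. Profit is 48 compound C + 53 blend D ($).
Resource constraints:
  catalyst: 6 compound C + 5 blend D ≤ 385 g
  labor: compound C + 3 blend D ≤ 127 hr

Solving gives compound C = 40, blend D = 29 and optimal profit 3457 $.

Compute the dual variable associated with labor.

6

Both catalyst and labor are binding at x*.
The binding rows give the dual system: 6·y_catalyst + 1·y_labor = 48 and 5·y_catalyst + 3·y_labor = 53.
Solving: y_catalyst = 7, y_labor = 6.
Shadow price of labor = 6.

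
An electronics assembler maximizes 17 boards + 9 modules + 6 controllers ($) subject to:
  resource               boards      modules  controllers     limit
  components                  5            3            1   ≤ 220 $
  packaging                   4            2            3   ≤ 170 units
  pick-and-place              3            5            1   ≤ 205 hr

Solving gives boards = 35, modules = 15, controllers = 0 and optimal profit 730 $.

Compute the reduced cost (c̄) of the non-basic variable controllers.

Check each constraint at x*: components 220/220 (tight); packaging 170/170 (tight); pick-and-place 180/205 (slack 25).
Slack constraints have shadow price 0 (complementary slackness).
The binding rows give the dual system: 5·y_components + 4·y_packaging = 17 and 3·y_components + 2·y_packaging = 9.
This yields shadow prices y_components = 1, y_packaging = 3.
Reduced cost of controllers: c₃ − yᵀa₃ = 6 − (1·1 + 3·3) = 6 − 10 = -4.

-4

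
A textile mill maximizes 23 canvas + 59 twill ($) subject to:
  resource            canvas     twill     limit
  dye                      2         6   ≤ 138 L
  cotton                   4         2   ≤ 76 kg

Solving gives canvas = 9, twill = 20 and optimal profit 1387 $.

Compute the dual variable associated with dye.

9.5

At the optimum: dye uses 138 of 138 (binding); cotton uses 76 of 76 (binding).
Dual feasibility on the basic columns requires 2·y_dye + 4·y_cotton = 23, 6·y_dye + 2·y_cotton = 59.
Solving: y_dye = 9.5, y_cotton = 1.
Shadow price of dye = 9.5.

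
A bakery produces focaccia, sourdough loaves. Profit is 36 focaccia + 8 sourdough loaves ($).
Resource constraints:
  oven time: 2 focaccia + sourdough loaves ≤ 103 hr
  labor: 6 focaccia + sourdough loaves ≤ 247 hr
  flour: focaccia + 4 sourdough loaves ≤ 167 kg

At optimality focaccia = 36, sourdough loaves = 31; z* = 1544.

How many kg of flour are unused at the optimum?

flour used = 1·36 + 4·31 = 160; slack = 167 − 160 = 7.

7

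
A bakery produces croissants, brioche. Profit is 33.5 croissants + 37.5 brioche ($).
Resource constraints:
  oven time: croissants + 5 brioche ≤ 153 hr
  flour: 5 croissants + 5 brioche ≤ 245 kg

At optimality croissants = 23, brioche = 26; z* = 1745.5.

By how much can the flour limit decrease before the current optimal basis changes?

92

Binding constraints: oven time, flour. The basis is B = [[1,5],[5,5]] with det -20.
Per unit decrease in flour, x* moves by d = (-0.25, 0.05).
The basis stays optimal until croissants reaches 0; allowable decrease = 92 kg.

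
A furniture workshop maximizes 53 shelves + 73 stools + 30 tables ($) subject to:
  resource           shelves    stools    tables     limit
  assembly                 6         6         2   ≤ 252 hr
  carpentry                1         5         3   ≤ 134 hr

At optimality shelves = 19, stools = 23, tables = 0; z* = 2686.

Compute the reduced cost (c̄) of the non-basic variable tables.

-1

At the optimum: assembly uses 252 of 252 (binding); carpentry uses 134 of 134 (binding).
From A_Bᵀ y = c: 6·y_assembly + 1·y_carpentry = 53; 6·y_assembly + 5·y_carpentry = 73.
→ y_assembly = 8 and y_carpentry = 5.
Reduced cost of tables: c₃ − yᵀa₃ = 30 − (8·2 + 5·3) = 30 − 31 = -1.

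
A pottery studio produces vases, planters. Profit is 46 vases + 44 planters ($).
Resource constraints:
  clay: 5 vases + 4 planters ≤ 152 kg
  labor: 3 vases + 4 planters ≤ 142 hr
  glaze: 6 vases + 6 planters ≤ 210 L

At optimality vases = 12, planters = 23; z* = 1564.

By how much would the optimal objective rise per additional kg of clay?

Binding: clay and glaze. Non-binding: labor (14 unused).
Slack constraints have shadow price 0 (complementary slackness).
The binding rows give the dual system: 5·y_clay + 6·y_glaze = 46 and 4·y_clay + 6·y_glaze = 44.
→ y_clay = 2 and y_glaze = 6.
Shadow price of clay = 2.

2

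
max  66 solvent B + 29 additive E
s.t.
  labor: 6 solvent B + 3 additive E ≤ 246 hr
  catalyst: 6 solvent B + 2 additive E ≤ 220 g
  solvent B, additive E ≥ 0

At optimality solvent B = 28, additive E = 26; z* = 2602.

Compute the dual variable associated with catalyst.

At the optimum: labor uses 246 of 246 (binding); catalyst uses 220 of 220 (binding).
Dual feasibility on the basic columns requires 6·y_labor + 6·y_catalyst = 66, 3·y_labor + 2·y_catalyst = 29.
This yields shadow prices y_labor = 7, y_catalyst = 4.
Shadow price of catalyst = 4.

4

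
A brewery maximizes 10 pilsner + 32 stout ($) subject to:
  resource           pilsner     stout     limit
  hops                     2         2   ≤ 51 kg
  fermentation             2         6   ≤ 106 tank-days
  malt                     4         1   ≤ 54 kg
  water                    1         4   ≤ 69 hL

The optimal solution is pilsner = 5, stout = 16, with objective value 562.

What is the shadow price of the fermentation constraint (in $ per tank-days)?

Binding: fermentation and water. Non-binding: hops (9 unused), malt (18 unused).
By complementary slackness, y = 0 for the non-binding constraints.
The binding rows give the dual system: 2·y_fermentation + 1·y_water = 10 and 6·y_fermentation + 4·y_water = 32.
Solving: y_fermentation = 4, y_water = 2.
Shadow price of fermentation = 4.

4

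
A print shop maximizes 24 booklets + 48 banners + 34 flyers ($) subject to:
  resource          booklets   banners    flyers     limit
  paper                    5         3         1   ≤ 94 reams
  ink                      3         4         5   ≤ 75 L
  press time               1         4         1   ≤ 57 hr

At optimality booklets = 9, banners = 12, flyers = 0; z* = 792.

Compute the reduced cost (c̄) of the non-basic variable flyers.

Binding: ink and press time. Non-binding: paper (13 unused).
Since paper is not tight, its dual is 0.
Dual feasibility on the basic columns requires 3·y_ink + 1·y_press time = 24, 4·y_ink + 4·y_press time = 48.
This yields shadow prices y_ink = 6, y_press time = 6.
Reduced cost of flyers: c₃ − yᵀa₃ = 34 − (6·5 + 6·1) = 34 − 36 = -2.

-2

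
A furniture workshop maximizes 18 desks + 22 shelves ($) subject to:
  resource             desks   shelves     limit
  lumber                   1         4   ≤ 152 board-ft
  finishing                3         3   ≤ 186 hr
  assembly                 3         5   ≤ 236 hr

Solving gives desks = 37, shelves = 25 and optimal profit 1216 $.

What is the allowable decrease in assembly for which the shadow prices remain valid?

Binding constraints: finishing, assembly. The basis is B = [[3,3],[3,5]] with det 6.
Per unit decrease in assembly, x* moves by d = (0.5, -0.5).
The basis stays optimal until shelves reaches 0; allowable decrease = 50 hr.

50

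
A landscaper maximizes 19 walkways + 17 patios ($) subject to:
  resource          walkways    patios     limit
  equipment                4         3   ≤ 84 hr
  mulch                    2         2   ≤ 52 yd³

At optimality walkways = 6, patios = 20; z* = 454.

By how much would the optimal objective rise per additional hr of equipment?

Check each constraint at x*: equipment 84/84 (tight); mulch 52/52 (tight).
The binding rows give the dual system: 4·y_equipment + 2·y_mulch = 19 and 3·y_equipment + 2·y_mulch = 17.
Solving: y_equipment = 2, y_mulch = 5.5.
Shadow price of equipment = 2.

2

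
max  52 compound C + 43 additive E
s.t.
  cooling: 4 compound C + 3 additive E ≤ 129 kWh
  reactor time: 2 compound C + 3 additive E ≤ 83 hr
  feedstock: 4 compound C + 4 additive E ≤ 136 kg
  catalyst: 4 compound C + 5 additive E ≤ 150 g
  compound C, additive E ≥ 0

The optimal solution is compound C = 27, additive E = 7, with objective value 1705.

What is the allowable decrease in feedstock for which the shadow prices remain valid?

7

Binding constraints: cooling, feedstock. The basis is B = [[4,3],[4,4]] with det 4.
Per unit decrease in feedstock, x* moves by d = (0.75, -1).
The basis stays optimal until additive E reaches 0; allowable decrease = 7 kg.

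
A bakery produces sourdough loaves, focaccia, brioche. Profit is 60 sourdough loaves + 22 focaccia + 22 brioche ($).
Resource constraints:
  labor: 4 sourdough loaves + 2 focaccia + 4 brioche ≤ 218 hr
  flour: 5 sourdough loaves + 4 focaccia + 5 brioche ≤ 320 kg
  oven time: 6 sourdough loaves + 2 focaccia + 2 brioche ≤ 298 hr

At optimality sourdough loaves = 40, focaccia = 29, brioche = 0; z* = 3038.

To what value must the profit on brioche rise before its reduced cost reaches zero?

At the optimum: labor uses 218 of 218 (binding); flour uses 316 of 320 (slack = 4); oven time uses 298 of 298 (binding).
Slack constraints have shadow price 0 (complementary slackness).
From A_Bᵀ y = c: 4·y_labor + 6·y_oven time = 60; 2·y_labor + 2·y_oven time = 22.
→ y_labor = 3 and y_oven time = 8.
brioche enters the basis when its profit ≥ yᵀa₃ = 3·4 + 8·2 = 28.

28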